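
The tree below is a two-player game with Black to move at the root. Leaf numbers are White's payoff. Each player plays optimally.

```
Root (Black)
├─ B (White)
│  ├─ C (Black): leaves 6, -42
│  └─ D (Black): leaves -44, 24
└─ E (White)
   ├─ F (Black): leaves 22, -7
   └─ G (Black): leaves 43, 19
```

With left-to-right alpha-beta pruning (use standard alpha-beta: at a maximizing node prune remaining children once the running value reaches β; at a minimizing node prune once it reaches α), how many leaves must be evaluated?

5

C [α=-∞,β=+∞]: v=-42
D [α=-42,β=+∞]: v=-44 after child 1 ≤ α → α-cutoff, skip 1
B [α=-∞,β=+∞]: v=-42
F [α=-∞,β=-42]: v=-7
E [α=-∞,β=-42]: v=-7 after child 1 ≥ β → β-cutoff, skip 1
Root [α=-∞,β=+∞]: v=-42
Leaves evaluated: 5 of 8.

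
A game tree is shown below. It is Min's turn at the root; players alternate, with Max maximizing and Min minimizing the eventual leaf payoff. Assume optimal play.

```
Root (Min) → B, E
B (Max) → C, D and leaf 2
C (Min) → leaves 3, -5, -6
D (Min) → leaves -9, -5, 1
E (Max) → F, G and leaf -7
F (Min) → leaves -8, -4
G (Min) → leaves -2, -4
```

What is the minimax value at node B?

2

C: min(3, -5, -6) = -6
D: min(-9, -5, 1) = -9
B: max(-6, -9, 2) = 2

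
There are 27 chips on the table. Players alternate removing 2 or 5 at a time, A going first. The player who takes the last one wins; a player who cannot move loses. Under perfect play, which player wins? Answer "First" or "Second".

Positions where the player to move wins (W) vs loses (L):
i:   0  1  2  3  4  5  6  7  8  9 10 11 12 13 14 15 16 17 18 19 20 21 22 23 24 25 26 27
     L  L  W  W  L  W  W  L  L  W  W  L  W  W  L  L  W  W  L  W  W  L  L  W  W  L  W  W
Position 27 is W, so the first player wins.

First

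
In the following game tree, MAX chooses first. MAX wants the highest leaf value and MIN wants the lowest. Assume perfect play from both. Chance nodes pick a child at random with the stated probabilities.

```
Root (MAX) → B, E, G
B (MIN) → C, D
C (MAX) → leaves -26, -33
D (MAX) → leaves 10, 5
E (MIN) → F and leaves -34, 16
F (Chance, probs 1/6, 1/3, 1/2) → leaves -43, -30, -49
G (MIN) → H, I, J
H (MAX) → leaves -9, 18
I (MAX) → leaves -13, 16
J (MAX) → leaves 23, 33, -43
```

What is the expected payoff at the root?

16

C (MAX): max(-26, -33) = -26
D (MAX): max(10, 5) = 10
B (MIN): min(-26, 10) = -26
F (Chance): 1/6·-43 + 1/3·-30 + 1/2·-49 = -41.67
E (MIN): min(-41.67, -34, 16) = -41.67
H (MAX): max(-9, 18) = 18
I (MAX): max(-13, 16) = 16
J (MAX): max(23, 33, -43) = 33
G (MIN): min(18, 16, 33) = 16
Root (MAX): max(-26, -41.67, 16) = 16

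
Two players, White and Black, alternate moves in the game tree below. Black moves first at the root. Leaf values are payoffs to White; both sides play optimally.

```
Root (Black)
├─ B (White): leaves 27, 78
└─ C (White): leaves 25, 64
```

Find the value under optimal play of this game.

64

B (White): max(27, 78) = 78
C (White): max(25, 64) = 64
Root (Black): min(78, 64) = 64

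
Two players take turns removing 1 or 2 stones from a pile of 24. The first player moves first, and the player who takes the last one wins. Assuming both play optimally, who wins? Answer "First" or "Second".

i:   0  1  2  3  4  5  6  7  8  9 10 11 12 13 14 15 16 17 18 19 20 21 22 23 24
     L  W  W  L  W  W  L  W  W  L  W  W  L  W  W  L  W  W  L  W  W  L  W  W  L
Position 24 is L, so the second player wins.

Second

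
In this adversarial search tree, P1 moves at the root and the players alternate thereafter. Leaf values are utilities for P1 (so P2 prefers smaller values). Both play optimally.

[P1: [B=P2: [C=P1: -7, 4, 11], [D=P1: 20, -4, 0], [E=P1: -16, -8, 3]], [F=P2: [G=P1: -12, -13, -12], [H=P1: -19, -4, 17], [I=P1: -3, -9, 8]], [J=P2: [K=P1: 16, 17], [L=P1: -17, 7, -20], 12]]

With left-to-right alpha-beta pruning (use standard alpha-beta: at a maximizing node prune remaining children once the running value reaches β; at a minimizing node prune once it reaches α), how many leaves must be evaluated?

16

C [α=-∞,β=+∞]: v=11
D [α=-∞,β=11]: v=20 after child 1 ≥ β → β-cutoff, skip 2
E [α=-∞,β=11]: v=3
B [α=-∞,β=+∞]: v=3
G [α=3,β=+∞]: v=-12
F [α=3,β=+∞]: v=-12 after child 1 ≤ α → α-cutoff, skip 2
K [α=3,β=+∞]: v=17
L [α=3,β=17]: v=7
J [α=3,β=+∞]: v=7
Root [α=-∞,β=+∞]: v=7
Leaves evaluated: 16 of 24.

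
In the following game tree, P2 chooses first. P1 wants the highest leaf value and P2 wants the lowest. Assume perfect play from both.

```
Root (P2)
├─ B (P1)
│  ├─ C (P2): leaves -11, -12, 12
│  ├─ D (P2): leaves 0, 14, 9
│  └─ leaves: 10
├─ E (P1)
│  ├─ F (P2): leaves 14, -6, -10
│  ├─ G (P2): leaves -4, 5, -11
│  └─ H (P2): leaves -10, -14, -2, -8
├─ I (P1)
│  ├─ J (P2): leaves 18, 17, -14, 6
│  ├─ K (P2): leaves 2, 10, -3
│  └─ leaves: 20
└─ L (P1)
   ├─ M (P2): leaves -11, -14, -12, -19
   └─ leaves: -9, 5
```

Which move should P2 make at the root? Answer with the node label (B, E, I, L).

E

C (P2): min(-11, -12, 12) = -12
D (P2): min(0, 14, 9) = 0
B (P1): max(-12, 0, 10) = 10
F (P2): min(14, -6, -10) = -10
G (P2): min(-4, 5, -11) = -11
H (P2): min(-10, -14, -2, -8) = -14
E (P1): max(-10, -11, -14) = -10
J (P2): min(18, 17, -14, 6) = -14
K (P2): min(2, 10, -3) = -3
I (P1): max(-14, -3, 20) = 20
M (P2): min(-11, -14, -12, -19) = -19
L (P1): max(-19, -9, 5) = 5
Root (P2): min(10, -10, 20, 5) = -10
P2 picks the child with the lowest value: E (value -10).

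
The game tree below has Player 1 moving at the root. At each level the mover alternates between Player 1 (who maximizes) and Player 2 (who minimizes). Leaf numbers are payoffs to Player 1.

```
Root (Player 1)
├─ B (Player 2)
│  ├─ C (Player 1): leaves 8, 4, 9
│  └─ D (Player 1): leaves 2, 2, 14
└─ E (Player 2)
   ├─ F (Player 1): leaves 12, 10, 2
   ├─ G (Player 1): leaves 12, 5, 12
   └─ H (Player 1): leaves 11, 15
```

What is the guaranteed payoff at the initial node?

12

C (Player 1): max(8, 4, 9) = 9
D (Player 1): max(2, 2, 14) = 14
B (Player 2): min(9, 14) = 9
F (Player 1): max(12, 10, 2) = 12
G (Player 1): max(12, 5, 12) = 12
H (Player 1): max(11, 15) = 15
E (Player 2): min(12, 12, 15) = 12
Root (Player 1): max(9, 12) = 12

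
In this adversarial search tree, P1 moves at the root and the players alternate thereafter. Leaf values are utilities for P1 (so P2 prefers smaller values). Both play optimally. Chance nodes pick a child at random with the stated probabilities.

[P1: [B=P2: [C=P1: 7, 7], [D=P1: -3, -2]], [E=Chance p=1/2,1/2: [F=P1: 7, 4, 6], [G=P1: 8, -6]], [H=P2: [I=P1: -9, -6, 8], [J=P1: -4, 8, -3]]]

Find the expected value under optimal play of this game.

C (P1): max(7, 7) = 7
D (P1): max(-3, -2) = -2
B (P2): min(7, -2) = -2
F (P1): max(7, 4, 6) = 7
G (P1): max(8, -6) = 8
E (Chance): 1/2·7 + 1/2·8 = 7.5
I (P1): max(-9, -6, 8) = 8
J (P1): max(-4, 8, -3) = 8
H (P2): min(8, 8) = 8
Root (P1): max(-2, 7.5, 8) = 8

8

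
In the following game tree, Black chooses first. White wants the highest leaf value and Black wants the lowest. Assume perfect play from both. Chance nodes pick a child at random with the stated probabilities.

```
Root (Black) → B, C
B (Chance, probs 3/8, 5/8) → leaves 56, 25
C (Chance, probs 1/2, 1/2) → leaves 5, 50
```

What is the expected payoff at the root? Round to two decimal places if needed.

27.5

B (Chance): 3/8·56 + 5/8·25 = 36.62
C (Chance): 1/2·5 + 1/2·50 = 27.5
Root (Black): min(36.62, 27.5) = 27.5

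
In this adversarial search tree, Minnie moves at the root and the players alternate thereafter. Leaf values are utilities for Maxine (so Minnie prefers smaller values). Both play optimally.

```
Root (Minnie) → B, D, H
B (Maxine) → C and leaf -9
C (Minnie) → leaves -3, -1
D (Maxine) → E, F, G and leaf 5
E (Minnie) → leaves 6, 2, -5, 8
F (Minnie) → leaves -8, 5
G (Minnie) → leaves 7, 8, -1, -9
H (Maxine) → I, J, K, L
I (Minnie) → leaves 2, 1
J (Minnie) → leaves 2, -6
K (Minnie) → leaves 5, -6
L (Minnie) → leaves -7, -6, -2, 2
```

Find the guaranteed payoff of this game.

C (Minnie): min(-3, -1) = -3
B (Maxine): max(-3, -9) = -3
E (Minnie): min(6, 2, -5, 8) = -5
F (Minnie): min(-8, 5) = -8
G (Minnie): min(7, 8, -1, -9) = -9
D (Maxine): max(-5, -8, -9, 5) = 5
I (Minnie): min(2, 1) = 1
J (Minnie): min(2, -6) = -6
K (Minnie): min(5, -6) = -6
L (Minnie): min(-7, -6, -2, 2) = -7
H (Maxine): max(1, -6, -6, -7) = 1
Root (Minnie): min(-3, 5, 1) = -3

-3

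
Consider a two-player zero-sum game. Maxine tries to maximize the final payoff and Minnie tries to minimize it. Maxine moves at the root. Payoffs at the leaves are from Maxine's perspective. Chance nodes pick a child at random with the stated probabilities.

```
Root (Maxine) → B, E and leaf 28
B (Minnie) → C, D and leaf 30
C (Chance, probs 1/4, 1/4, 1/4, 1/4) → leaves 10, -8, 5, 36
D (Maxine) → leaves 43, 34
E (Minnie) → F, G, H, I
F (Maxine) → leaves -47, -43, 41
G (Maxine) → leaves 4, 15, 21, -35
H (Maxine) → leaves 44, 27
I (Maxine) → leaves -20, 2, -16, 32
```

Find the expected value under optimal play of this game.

C (Chance): 1/4·10 + 1/4·-8 + 1/4·5 + 1/4·36 = 10.75
D (Maxine): max(43, 34) = 43
B (Minnie): min(10.75, 43, 30) = 10.75
F (Maxine): max(-47, -43, 41) = 41
G (Maxine): max(4, 15, 21, -35) = 21
H (Maxine): max(44, 27) = 44
I (Maxine): max(-20, 2, -16, 32) = 32
E (Minnie): min(41, 21, 44, 32) = 21
Root (Maxine): max(10.75, 21, 28) = 28

28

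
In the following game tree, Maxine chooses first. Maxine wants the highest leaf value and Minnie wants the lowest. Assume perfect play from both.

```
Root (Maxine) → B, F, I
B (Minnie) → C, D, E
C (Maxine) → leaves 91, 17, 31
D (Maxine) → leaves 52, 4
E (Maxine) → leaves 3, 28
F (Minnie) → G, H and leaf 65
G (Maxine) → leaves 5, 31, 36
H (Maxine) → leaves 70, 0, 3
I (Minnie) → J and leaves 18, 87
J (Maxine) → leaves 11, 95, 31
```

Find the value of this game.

C (Maxine): max(91, 17, 31) = 91
D (Maxine): max(52, 4) = 52
E (Maxine): max(3, 28) = 28
B (Minnie): min(91, 52, 28) = 28
G (Maxine): max(5, 31, 36) = 36
H (Maxine): max(70, 0, 3) = 70
F (Minnie): min(36, 70, 65) = 36
J (Maxine): max(11, 95, 31) = 95
I (Minnie): min(95, 18, 87) = 18
Root (Maxine): max(28, 36, 18) = 36

36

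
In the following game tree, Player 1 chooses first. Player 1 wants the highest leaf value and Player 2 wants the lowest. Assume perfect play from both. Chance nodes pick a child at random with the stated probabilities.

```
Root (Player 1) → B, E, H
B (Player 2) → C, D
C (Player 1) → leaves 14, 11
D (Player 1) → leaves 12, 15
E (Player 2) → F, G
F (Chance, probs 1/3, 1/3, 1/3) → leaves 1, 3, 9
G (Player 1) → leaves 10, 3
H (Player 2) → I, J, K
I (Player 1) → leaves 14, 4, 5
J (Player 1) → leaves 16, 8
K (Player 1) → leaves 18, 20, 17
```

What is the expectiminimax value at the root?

14

C (Player 1): max(14, 11) = 14
D (Player 1): max(12, 15) = 15
B (Player 2): min(14, 15) = 14
F (Chance): 1/3·1 + 1/3·3 + 1/3·9 = 4.33
G (Player 1): max(10, 3) = 10
E (Player 2): min(4.33, 10) = 4.33
I (Player 1): max(14, 4, 5) = 14
J (Player 1): max(16, 8) = 16
K (Player 1): max(18, 20, 17) = 20
H (Player 2): min(14, 16, 20) = 14
Root (Player 1): max(14, 4.33, 14) = 14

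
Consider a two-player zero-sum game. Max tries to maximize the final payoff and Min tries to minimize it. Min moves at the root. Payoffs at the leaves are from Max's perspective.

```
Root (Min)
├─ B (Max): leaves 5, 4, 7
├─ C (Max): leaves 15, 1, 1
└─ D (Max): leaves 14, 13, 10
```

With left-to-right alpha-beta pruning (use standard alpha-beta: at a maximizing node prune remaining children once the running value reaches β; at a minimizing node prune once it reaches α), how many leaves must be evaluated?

5

B [α=-∞,β=+∞]: v=7
C [α=-∞,β=7]: v=15 after child 1 ≥ β → β-cutoff, skip 2
D [α=-∞,β=7]: v=14 after child 1 ≥ β → β-cutoff, skip 2
Root [α=-∞,β=+∞]: v=7
Leaves evaluated: 5 of 9.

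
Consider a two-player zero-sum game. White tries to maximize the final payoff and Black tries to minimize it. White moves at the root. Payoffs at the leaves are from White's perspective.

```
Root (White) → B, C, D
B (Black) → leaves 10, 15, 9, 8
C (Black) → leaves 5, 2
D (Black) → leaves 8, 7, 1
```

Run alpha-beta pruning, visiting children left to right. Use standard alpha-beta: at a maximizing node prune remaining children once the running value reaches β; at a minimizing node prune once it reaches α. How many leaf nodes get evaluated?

B [α=-∞,β=+∞]: v=8
C [α=8,β=+∞]: v=5 after child 1 ≤ α → α-cutoff, skip 1
D [α=8,β=+∞]: v=8 after child 1 ≤ α → α-cutoff, skip 2
Root [α=-∞,β=+∞]: v=8
Leaves evaluated: 6 of 9.

6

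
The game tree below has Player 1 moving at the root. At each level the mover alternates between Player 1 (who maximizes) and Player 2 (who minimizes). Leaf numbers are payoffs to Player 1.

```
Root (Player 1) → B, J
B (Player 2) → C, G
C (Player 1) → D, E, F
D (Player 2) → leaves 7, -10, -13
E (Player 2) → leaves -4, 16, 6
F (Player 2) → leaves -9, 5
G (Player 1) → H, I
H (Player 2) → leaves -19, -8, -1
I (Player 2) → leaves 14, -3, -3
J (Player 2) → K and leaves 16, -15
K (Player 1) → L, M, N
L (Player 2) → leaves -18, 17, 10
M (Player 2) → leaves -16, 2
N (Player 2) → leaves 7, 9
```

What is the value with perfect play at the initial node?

-4

D (Player 2): min(7, -10, -13) = -13
E (Player 2): min(-4, 16, 6) = -4
F (Player 2): min(-9, 5) = -9
C (Player 1): max(-13, -4, -9) = -4
H (Player 2): min(-19, -8, -1) = -19
I (Player 2): min(14, -3, -3) = -3
G (Player 1): max(-19, -3) = -3
B (Player 2): min(-4, -3) = -4
L (Player 2): min(-18, 17, 10) = -18
M (Player 2): min(-16, 2) = -16
N (Player 2): min(7, 9) = 7
K (Player 1): max(-18, -16, 7) = 7
J (Player 2): min(7, 16, -15) = -15
Root (Player 1): max(-4, -15) = -4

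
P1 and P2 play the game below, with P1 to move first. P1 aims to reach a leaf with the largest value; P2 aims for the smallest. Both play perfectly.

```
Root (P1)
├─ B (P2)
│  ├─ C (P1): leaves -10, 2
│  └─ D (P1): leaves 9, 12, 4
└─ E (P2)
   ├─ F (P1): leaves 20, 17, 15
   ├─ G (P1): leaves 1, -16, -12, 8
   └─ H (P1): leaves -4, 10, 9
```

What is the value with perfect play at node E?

8

F: max(20, 17, 15) = 20
G: max(1, -16, -12, 8) = 8
H: max(-4, 10, 9) = 10
E: min(20, 8, 10) = 8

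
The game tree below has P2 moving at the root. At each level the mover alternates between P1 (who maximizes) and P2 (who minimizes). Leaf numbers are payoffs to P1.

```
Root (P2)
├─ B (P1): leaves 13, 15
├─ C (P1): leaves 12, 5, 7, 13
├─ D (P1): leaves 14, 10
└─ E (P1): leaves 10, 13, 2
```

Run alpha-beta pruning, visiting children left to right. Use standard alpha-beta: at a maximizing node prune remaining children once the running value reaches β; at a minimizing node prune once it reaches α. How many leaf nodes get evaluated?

B [α=-∞,β=+∞]: v=15
C [α=-∞,β=15]: v=13
D [α=-∞,β=13]: v=14 after child 1 ≥ β → β-cutoff, skip 1
E [α=-∞,β=13]: v=13 after child 2 ≥ β → β-cutoff, skip 1
Root [α=-∞,β=+∞]: v=13
Leaves evaluated: 9 of 11.

9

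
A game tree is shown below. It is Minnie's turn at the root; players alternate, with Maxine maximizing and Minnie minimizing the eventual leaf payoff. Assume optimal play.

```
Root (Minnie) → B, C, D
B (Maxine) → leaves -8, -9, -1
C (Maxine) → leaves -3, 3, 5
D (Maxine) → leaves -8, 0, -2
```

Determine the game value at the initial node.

-1

B (Maxine): max(-8, -9, -1) = -1
C (Maxine): max(-3, 3, 5) = 5
D (Maxine): max(-8, 0, -2) = 0
Root (Minnie): min(-1, 5, 0) = -1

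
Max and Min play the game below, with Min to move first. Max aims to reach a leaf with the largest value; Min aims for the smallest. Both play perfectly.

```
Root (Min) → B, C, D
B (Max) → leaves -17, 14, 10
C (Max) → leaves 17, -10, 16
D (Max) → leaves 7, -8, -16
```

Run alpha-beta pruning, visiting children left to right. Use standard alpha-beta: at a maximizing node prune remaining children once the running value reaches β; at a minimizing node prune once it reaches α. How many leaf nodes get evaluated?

B [α=-∞,β=+∞]: v=14
C [α=-∞,β=14]: v=17 after child 1 ≥ β → β-cutoff, skip 2
D [α=-∞,β=14]: v=7
Root [α=-∞,β=+∞]: v=7
Leaves evaluated: 7 of 9.

7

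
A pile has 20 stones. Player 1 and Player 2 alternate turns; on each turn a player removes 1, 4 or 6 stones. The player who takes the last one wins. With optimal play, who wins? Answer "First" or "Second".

Positions where the player to move wins (W) vs loses (L):
i:   0  1  2  3  4  5  6  7  8  9 10 11 12 13 14 15 16 17 18 19 20
     L  W  L  W  W  L  W  L  W  W  L  W  L  W  W  L  W  L  W  W  L
Position 20 is L, so the second player wins.

Second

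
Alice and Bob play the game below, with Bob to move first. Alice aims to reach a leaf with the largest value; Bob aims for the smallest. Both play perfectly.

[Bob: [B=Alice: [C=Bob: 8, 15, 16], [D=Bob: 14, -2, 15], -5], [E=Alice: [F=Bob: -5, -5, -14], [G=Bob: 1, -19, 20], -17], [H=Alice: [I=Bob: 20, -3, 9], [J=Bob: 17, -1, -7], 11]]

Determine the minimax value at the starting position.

-14

C (Bob): min(8, 15, 16) = 8
D (Bob): min(14, -2, 15) = -2
B (Alice): max(8, -2, -5) = 8
F (Bob): min(-5, -5, -14) = -14
G (Bob): min(1, -19, 20) = -19
E (Alice): max(-14, -19, -17) = -14
I (Bob): min(20, -3, 9) = -3
J (Bob): min(17, -1, -7) = -7
H (Alice): max(-3, -7, 11) = 11
Root (Bob): min(8, -14, 11) = -14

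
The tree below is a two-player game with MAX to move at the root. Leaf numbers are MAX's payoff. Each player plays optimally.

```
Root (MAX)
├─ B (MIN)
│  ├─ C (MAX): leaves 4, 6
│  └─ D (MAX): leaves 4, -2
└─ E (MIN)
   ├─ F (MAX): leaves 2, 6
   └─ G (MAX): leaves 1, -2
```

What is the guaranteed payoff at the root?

4

C (MAX): max(4, 6) = 6
D (MAX): max(4, -2) = 4
B (MIN): min(6, 4) = 4
F (MAX): max(2, 6) = 6
G (MAX): max(1, -2) = 1
E (MIN): min(6, 1) = 1
Root (MAX): max(4, 1) = 4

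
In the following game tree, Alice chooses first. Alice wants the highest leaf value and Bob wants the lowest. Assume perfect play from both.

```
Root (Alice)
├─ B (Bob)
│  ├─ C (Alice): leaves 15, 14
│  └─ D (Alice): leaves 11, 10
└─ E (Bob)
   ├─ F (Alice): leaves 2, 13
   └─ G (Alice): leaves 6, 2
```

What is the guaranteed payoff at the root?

11

C (Alice): max(15, 14) = 15
D (Alice): max(11, 10) = 11
B (Bob): min(15, 11) = 11
F (Alice): max(2, 13) = 13
G (Alice): max(6, 2) = 6
E (Bob): min(13, 6) = 6
Root (Alice): max(11, 6) = 11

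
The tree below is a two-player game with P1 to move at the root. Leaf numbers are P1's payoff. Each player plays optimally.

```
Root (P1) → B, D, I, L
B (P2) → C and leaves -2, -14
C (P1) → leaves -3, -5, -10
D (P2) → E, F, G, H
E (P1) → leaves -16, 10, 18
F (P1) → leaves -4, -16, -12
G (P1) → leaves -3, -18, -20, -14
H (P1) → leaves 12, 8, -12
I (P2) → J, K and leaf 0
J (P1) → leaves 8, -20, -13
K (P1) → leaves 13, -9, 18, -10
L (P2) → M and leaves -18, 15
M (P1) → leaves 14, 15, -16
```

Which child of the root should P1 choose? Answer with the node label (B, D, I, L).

C (P1): max(-3, -5, -10) = -3
B (P2): min(-3, -2, -14) = -14
E (P1): max(-16, 10, 18) = 18
F (P1): max(-4, -16, -12) = -4
G (P1): max(-3, -18, -20, -14) = -3
H (P1): max(12, 8, -12) = 12
D (P2): min(18, -4, -3, 12) = -4
J (P1): max(8, -20, -13) = 8
K (P1): max(13, -9, 18, -10) = 18
I (P2): min(8, 18, 0) = 0
M (P1): max(14, 15, -16) = 15
L (P2): min(15, -18, 15) = -18
Root (P1): max(-14, -4, 0, -18) = 0
P1 picks the child with the highest value: I (value 0).

I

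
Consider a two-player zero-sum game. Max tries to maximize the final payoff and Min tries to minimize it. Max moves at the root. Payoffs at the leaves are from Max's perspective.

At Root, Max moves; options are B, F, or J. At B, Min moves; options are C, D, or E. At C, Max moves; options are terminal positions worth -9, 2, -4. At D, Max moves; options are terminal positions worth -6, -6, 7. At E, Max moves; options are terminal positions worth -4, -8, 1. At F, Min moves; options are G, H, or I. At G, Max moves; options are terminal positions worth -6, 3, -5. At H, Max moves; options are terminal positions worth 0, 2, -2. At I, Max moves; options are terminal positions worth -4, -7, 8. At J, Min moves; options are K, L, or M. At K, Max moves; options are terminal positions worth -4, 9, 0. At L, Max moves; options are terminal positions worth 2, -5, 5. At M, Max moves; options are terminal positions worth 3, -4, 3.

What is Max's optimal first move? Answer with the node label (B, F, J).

J

C (Max): max(-9, 2, -4) = 2
D (Max): max(-6, -6, 7) = 7
E (Max): max(-4, -8, 1) = 1
B (Min): min(2, 7, 1) = 1
G (Max): max(-6, 3, -5) = 3
H (Max): max(0, 2, -2) = 2
I (Max): max(-4, -7, 8) = 8
F (Min): min(3, 2, 8) = 2
K (Max): max(-4, 9, 0) = 9
L (Max): max(2, -5, 5) = 5
M (Max): max(3, -4, 3) = 3
J (Min): min(9, 5, 3) = 3
Root (Max): max(1, 2, 3) = 3
Max picks the child with the highest value: J (value 3).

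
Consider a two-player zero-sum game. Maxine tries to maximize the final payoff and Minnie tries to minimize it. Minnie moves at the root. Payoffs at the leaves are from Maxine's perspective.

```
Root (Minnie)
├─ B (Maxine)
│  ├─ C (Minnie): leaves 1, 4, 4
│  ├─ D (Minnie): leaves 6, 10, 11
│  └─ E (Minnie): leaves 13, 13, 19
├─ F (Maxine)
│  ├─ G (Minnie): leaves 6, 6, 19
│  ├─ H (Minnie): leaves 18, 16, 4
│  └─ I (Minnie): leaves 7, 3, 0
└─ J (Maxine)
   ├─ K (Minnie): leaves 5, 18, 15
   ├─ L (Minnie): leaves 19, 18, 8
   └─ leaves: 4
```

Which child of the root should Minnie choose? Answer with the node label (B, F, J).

F

C (Minnie): min(1, 4, 4) = 1
D (Minnie): min(6, 10, 11) = 6
E (Minnie): min(13, 13, 19) = 13
B (Maxine): max(1, 6, 13) = 13
G (Minnie): min(6, 6, 19) = 6
H (Minnie): min(18, 16, 4) = 4
I (Minnie): min(7, 3, 0) = 0
F (Maxine): max(6, 4, 0) = 6
K (Minnie): min(5, 18, 15) = 5
L (Minnie): min(19, 18, 8) = 8
J (Maxine): max(5, 8, 4) = 8
Root (Minnie): min(13, 6, 8) = 6
Minnie picks the child with the lowest value: F (value 6).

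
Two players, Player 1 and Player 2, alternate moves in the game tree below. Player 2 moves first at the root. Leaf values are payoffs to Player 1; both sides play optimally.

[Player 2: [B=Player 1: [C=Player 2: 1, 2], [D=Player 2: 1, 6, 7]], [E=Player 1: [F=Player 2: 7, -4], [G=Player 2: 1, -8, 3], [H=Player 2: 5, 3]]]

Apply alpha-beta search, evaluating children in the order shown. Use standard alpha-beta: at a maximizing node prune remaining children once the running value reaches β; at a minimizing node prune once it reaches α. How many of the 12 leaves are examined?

C [α=-∞,β=+∞]: v=1
D [α=1,β=+∞]: v=1 after child 1 ≤ α → α-cutoff, skip 2
B [α=-∞,β=+∞]: v=1
F [α=-∞,β=1]: v=-4
G [α=-4,β=1]: v=-8 after child 2 ≤ α → α-cutoff, skip 1
H [α=-4,β=1]: v=3
E [α=-∞,β=1]: v=3
Root [α=-∞,β=+∞]: v=1
Leaves evaluated: 9 of 12.

9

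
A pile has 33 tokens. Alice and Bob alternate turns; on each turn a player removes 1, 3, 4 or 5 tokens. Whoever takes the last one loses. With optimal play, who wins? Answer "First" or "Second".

Second

Compute winning (W) and losing (L) positions by backward induction:
i:   0  1  2  3  4  5  6  7  8  9 10 11 12 13 14 15 16 17 18 19 20 21 22 23 24 25 26 27 28 29 30 31 32 33
     W  L  W  L  W  W  W  W  W  L  W  L  W  W  W  W  W  L  W  L  W  W  W  W  W  L  W  L  W  W  W  W  W  L
Position 33 is L, so the second player wins.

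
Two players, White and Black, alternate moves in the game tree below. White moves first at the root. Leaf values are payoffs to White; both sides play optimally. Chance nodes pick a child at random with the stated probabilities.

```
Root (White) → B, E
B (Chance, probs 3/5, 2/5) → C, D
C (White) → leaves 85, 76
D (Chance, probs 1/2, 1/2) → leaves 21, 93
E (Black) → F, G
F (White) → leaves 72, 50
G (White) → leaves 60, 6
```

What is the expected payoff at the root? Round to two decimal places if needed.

73.8

C (White): max(85, 76) = 85
D (Chance): 1/2·21 + 1/2·93 = 57
B (Chance): 3/5·85 + 2/5·57 = 73.8
F (White): max(72, 50) = 72
G (White): max(60, 6) = 60
E (Black): min(72, 60) = 60
Root (White): max(73.8, 60) = 73.8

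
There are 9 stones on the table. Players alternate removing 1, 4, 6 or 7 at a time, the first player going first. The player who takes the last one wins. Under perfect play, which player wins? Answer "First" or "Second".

First

Positions where the player to move wins (W) vs loses (L):
i:   0  1  2  3  4  5  6  7  8  9
     L  W  L  W  W  L  W  W  W  W
Position 9 is W, so the first player wins.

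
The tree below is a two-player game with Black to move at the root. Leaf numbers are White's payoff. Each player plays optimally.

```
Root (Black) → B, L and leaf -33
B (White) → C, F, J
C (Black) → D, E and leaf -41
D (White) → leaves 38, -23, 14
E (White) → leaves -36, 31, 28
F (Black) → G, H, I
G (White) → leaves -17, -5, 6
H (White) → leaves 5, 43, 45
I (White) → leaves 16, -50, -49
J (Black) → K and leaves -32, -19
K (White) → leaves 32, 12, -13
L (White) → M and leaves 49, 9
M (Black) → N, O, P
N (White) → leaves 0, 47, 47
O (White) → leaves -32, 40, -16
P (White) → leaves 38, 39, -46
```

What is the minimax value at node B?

D: max(38, -23, 14) = 38
E: max(-36, 31, 28) = 31
C: min(38, 31, -41) = -41
G: max(-17, -5, 6) = 6
H: max(5, 43, 45) = 45
I: max(16, -50, -49) = 16
F: min(6, 45, 16) = 6
K: max(32, 12, -13) = 32
J: min(32, -32, -19) = -32
B: max(-41, 6, -32) = 6

6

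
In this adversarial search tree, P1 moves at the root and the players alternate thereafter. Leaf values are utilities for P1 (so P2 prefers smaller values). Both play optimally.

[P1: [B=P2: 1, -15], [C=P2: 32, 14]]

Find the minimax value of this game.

B (P2): min(1, -15) = -15
C (P2): min(32, 14) = 14
Root (P1): max(-15, 14) = 14

14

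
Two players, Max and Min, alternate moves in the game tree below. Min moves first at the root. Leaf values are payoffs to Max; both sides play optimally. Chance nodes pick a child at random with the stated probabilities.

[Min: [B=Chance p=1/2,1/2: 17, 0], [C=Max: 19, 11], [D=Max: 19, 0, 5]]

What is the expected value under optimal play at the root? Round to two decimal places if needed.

B (Chance): 1/2·17 + 1/2·0 = 8.5
C (Max): max(19, 11) = 19
D (Max): max(19, 0, 5) = 19
Root (Min): min(8.5, 19, 19) = 8.5

8.5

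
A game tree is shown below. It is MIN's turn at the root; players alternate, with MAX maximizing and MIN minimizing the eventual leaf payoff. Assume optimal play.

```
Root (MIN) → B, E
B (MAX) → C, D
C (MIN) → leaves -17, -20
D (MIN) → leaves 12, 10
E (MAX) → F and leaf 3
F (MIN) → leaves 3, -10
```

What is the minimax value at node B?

10

C: min(-17, -20) = -20
D: min(12, 10) = 10
B: max(-20, 10) = 10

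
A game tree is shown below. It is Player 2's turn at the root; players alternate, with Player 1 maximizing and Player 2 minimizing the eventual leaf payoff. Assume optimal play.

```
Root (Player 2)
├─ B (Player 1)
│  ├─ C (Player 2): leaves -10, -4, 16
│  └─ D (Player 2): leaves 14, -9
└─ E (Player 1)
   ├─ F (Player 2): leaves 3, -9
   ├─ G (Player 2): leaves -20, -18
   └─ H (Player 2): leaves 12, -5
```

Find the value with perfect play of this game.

C (Player 2): min(-10, -4, 16) = -10
D (Player 2): min(14, -9) = -9
B (Player 1): max(-10, -9) = -9
F (Player 2): min(3, -9) = -9
G (Player 2): min(-20, -18) = -20
H (Player 2): min(12, -5) = -5
E (Player 1): max(-9, -20, -5) = -5
Root (Player 2): min(-9, -5) = -9

-9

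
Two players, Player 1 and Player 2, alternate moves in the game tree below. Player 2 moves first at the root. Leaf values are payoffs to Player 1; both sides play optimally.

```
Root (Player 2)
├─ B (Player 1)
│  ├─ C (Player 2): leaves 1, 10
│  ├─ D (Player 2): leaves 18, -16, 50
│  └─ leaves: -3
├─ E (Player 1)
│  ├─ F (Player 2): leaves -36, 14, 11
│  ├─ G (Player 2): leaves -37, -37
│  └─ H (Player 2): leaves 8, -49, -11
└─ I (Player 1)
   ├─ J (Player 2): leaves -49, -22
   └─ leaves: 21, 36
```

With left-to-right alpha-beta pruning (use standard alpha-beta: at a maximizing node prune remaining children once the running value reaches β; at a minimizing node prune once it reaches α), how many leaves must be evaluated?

C [α=-∞,β=+∞]: v=1
D [α=1,β=+∞]: v=-16 after child 2 ≤ α → α-cutoff, skip 1
B [α=-∞,β=+∞]: v=1
F [α=-∞,β=1]: v=-36
G [α=-36,β=1]: v=-37 after child 1 ≤ α → α-cutoff, skip 1
H [α=-36,β=1]: v=-49 after child 2 ≤ α → α-cutoff, skip 1
E [α=-∞,β=1]: v=-36
J [α=-∞,β=-36]: v=-49
I [α=-∞,β=-36]: v=21 after child 2 ≥ β → β-cutoff, skip 1
Root [α=-∞,β=+∞]: v=-36
Leaves evaluated: 14 of 18.

14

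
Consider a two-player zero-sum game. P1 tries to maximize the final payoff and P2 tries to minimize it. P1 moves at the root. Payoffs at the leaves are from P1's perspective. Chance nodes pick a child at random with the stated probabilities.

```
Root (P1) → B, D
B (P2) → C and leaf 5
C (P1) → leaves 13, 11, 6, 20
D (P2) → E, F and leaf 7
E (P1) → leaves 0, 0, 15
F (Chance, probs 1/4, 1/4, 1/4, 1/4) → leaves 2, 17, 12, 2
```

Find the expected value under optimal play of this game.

C (P1): max(13, 11, 6, 20) = 20
B (P2): min(20, 5) = 5
E (P1): max(0, 0, 15) = 15
F (Chance): 1/4·2 + 1/4·17 + 1/4·12 + 1/4·2 = 8.25
D (P2): min(15, 8.25, 7) = 7
Root (P1): max(5, 7) = 7

7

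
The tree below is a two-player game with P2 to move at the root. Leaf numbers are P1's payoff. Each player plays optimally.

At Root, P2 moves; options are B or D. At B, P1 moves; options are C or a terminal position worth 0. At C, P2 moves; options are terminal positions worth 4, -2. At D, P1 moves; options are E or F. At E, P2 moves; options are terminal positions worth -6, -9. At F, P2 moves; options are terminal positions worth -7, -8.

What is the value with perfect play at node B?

0

C: min(4, -2) = -2
B: max(-2, 0) = 0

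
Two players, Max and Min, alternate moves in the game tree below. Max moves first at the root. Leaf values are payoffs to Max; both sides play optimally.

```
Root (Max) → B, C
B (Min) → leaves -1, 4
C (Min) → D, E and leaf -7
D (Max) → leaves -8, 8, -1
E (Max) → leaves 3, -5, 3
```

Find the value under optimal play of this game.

-1

B (Min): min(-1, 4) = -1
D (Max): max(-8, 8, -1) = 8
E (Max): max(3, -5, 3) = 3
C (Min): min(8, 3, -7) = -7
Root (Max): max(-1, -7) = -1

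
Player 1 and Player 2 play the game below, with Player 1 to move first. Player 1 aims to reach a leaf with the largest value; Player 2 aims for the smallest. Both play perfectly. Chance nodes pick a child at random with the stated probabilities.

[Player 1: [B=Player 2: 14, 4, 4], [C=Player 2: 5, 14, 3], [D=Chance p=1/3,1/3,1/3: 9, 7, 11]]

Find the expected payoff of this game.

9

B (Player 2): min(14, 4, 4) = 4
C (Player 2): min(5, 14, 3) = 3
D (Chance): 1/3·9 + 1/3·7 + 1/3·11 = 9
Root (Player 1): max(4, 3, 9) = 9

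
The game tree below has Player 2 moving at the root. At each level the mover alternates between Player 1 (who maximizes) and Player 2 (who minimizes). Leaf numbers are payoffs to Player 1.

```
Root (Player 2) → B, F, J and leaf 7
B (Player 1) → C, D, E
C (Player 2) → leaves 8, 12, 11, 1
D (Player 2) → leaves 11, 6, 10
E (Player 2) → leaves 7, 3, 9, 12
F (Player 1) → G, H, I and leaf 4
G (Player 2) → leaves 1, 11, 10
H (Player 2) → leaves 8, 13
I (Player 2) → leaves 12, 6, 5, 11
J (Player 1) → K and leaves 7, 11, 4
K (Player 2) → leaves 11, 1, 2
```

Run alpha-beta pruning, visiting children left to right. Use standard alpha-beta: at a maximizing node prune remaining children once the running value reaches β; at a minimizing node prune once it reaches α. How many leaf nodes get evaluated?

19

C [α=-∞,β=+∞]: v=1
D [α=1,β=+∞]: v=6
E [α=6,β=+∞]: v=3 after child 2 ≤ α → α-cutoff, skip 2
B [α=-∞,β=+∞]: v=6
G [α=-∞,β=6]: v=1
H [α=1,β=6]: v=8
F [α=-∞,β=6]: v=8 after child 2 ≥ β → β-cutoff, skip 2
K [α=-∞,β=6]: v=1
J [α=-∞,β=6]: v=7 after child 2 ≥ β → β-cutoff, skip 2
Root [α=-∞,β=+∞]: v=6
Leaves evaluated: 19 of 28.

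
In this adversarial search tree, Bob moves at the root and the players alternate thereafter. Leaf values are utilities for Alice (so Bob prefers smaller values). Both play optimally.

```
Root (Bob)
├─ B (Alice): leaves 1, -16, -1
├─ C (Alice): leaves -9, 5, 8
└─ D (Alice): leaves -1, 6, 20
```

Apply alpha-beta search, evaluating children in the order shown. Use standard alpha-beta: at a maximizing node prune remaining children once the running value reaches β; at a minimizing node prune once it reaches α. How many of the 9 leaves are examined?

7

B [α=-∞,β=+∞]: v=1
C [α=-∞,β=1]: v=5 after child 2 ≥ β → β-cutoff, skip 1
D [α=-∞,β=1]: v=6 after child 2 ≥ β → β-cutoff, skip 1
Root [α=-∞,β=+∞]: v=1
Leaves evaluated: 7 of 9.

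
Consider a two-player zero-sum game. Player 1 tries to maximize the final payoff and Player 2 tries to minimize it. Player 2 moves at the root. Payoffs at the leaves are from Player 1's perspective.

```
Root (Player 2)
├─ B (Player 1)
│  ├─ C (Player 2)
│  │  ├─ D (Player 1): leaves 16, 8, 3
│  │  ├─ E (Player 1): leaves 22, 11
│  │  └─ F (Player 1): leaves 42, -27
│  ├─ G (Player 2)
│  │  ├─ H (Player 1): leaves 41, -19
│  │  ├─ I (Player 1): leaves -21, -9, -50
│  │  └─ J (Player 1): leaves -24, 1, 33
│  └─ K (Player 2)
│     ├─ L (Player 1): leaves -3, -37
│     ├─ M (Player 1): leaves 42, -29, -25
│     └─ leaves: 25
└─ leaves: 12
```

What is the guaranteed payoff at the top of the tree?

D (Player 1): max(16, 8, 3) = 16
E (Player 1): max(22, 11) = 22
F (Player 1): max(42, -27) = 42
C (Player 2): min(16, 22, 42) = 16
H (Player 1): max(41, -19) = 41
I (Player 1): max(-21, -9, -50) = -9
J (Player 1): max(-24, 1, 33) = 33
G (Player 2): min(41, -9, 33) = -9
L (Player 1): max(-3, -37) = -3
M (Player 1): max(42, -29, -25) = 42
K (Player 2): min(-3, 42, 25) = -3
B (Player 1): max(16, -9, -3) = 16
Root (Player 2): min(16, 12) = 12

12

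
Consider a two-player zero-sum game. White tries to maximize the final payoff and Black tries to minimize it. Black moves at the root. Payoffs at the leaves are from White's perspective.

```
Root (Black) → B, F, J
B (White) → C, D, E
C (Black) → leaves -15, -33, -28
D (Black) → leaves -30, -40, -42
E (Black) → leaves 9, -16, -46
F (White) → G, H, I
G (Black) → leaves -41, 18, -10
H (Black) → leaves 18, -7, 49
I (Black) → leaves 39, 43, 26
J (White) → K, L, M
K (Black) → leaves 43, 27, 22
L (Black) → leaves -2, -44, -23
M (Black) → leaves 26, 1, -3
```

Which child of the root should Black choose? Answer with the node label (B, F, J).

B

C (Black): min(-15, -33, -28) = -33
D (Black): min(-30, -40, -42) = -42
E (Black): min(9, -16, -46) = -46
B (White): max(-33, -42, -46) = -33
G (Black): min(-41, 18, -10) = -41
H (Black): min(18, -7, 49) = -7
I (Black): min(39, 43, 26) = 26
F (White): max(-41, -7, 26) = 26
K (Black): min(43, 27, 22) = 22
L (Black): min(-2, -44, -23) = -44
M (Black): min(26, 1, -3) = -3
J (White): max(22, -44, -3) = 22
Root (Black): min(-33, 26, 22) = -33
Black picks the child with the lowest value: B (value -33).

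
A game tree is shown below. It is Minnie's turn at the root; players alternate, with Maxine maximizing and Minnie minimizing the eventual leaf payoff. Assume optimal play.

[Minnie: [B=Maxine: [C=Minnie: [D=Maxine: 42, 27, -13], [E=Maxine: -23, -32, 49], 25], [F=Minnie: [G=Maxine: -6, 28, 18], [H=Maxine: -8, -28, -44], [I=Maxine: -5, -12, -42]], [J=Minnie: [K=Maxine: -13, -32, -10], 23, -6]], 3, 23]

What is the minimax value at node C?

D: max(42, 27, -13) = 42
E: max(-23, -32, 49) = 49
C: min(42, 49, 25) = 25

25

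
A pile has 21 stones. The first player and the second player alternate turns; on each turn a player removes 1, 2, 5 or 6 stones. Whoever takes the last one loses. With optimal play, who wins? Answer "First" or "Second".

First

Mark each pile size as W (mover wins) or L (mover loses):
i:   0  1  2  3  4  5  6  7  8  9 10 11 12 13 14 15 16 17 18 19 20 21
     W  L  W  W  L  W  W  W  L  W  W  L  W  W  W  L  W  W  L  W  W  W
Position 21 is W, so the first player wins.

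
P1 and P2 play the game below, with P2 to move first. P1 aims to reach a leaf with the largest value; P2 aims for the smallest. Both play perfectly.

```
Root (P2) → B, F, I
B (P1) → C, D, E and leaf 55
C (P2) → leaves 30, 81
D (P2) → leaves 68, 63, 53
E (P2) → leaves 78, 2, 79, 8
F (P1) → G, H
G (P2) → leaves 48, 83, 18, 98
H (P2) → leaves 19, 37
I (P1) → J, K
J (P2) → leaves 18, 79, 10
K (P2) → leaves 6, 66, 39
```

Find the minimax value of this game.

C (P2): min(30, 81) = 30
D (P2): min(68, 63, 53) = 53
E (P2): min(78, 2, 79, 8) = 2
B (P1): max(30, 53, 2, 55) = 55
G (P2): min(48, 83, 18, 98) = 18
H (P2): min(19, 37) = 19
F (P1): max(18, 19) = 19
J (P2): min(18, 79, 10) = 10
K (P2): min(6, 66, 39) = 6
I (P1): max(10, 6) = 10
Root (P2): min(55, 19, 10) = 10

10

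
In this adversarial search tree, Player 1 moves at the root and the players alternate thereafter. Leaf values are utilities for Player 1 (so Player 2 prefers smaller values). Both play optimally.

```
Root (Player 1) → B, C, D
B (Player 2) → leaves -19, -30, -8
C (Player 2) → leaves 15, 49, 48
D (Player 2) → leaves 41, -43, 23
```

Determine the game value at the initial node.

B (Player 2): min(-19, -30, -8) = -30
C (Player 2): min(15, 49, 48) = 15
D (Player 2): min(41, -43, 23) = -43
Root (Player 1): max(-30, 15, -43) = 15

15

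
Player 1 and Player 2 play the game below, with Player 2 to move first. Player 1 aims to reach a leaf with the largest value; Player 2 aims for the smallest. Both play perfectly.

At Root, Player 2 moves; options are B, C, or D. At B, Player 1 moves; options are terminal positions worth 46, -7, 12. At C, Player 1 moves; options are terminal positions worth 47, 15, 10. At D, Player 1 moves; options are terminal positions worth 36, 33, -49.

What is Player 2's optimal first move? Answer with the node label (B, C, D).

B (Player 1): max(46, -7, 12) = 46
C (Player 1): max(47, 15, 10) = 47
D (Player 1): max(36, 33, -49) = 36
Root (Player 2): min(46, 47, 36) = 36
Player 2 picks the child with the lowest value: D (value 36).

D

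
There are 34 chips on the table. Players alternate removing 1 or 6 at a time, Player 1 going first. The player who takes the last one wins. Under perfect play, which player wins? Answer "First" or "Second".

i:   0  1  2  3  4  5  6  7  8  9 10 11 12 13 14 15 16 17 18 19 20 21 22 23 24 25 26 27 28 29 30 31 32 33 34
     L  W  L  W  L  W  W  L  W  L  W  L  W  W  L  W  L  W  L  W  W  L  W  L  W  L  W  W  L  W  L  W  L  W  W
Position 34 is W, so the first player wins.

First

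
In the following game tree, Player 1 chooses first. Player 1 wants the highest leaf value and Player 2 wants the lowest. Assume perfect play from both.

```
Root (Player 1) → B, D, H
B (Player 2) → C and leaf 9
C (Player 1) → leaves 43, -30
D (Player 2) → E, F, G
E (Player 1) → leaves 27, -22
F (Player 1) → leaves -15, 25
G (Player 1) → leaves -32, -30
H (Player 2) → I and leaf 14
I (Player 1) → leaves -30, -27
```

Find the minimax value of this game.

C (Player 1): max(43, -30) = 43
B (Player 2): min(43, 9) = 9
E (Player 1): max(27, -22) = 27
F (Player 1): max(-15, 25) = 25
G (Player 1): max(-32, -30) = -30
D (Player 2): min(27, 25, -30) = -30
I (Player 1): max(-30, -27) = -27
H (Player 2): min(-27, 14) = -27
Root (Player 1): max(9, -30, -27) = 9

9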